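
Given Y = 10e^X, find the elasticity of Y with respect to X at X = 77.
Elasticity = 77

Elasticity = (dY/dX) · (X/Y)

dY/dX = 10·e^X
At X = 77: dY/dX = 10·e^77, Y = 10·e^77

Elasticity = (10·e^77) · (77 / (10·e^77)) = 77

Interpretation: for a small percentage change in X, the percentage change in Y is approximately 77.00 times as large.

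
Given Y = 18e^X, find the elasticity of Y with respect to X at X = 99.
Elasticity = 99

Elasticity = (dY/dX) · (X/Y)

dY/dX = 18·e^X
At X = 99: dY/dX = 18·e^99, Y = 18·e^99

Elasticity = (18·e^99) · (99 / (18·e^99)) = 99

Interpretation: for a small percentage change in X, the percentage change in Y is approximately 99.00 times as large.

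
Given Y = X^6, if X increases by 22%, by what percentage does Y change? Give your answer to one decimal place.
229.7%

For Y = X^6:
If X → X(1 + 0.22)
Then Y → Y · (1 + 0.22)^6
     ≈ Y · 3.2973

Percentage change = ((1 + 0.22)^6 − 1) × 100% ≈ 229.7%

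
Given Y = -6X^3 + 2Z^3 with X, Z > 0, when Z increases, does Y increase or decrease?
Y increases

Taking the partial derivative:
∂Y/∂Z = 6Z^2

∂Y/∂Z = 6Z^2 > 0 (assuming positive values)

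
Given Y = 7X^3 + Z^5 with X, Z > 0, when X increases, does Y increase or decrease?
Y increases

Taking the partial derivative:
∂Y/∂X = 21X^2

∂Y/∂X = 21X^2 > 0 (assuming positive values)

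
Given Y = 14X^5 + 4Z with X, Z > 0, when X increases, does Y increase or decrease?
Y increases

Taking the partial derivative:
∂Y/∂X = 70X^4

∂Y/∂X = 70X^4 > 0 (assuming positive values)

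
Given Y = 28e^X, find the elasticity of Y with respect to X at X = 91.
Elasticity = 91

Elasticity = (dY/dX) · (X/Y)

dY/dX = 28·e^X
At X = 91: dY/dX = 28·e^91, Y = 28·e^91

Elasticity = (28·e^91) · (91 / (28·e^91)) = 91

Interpretation: for a small percentage change in X, the percentage change in Y is approximately 91.00 times as large.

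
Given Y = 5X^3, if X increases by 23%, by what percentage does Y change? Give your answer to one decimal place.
86.1%

For Y = 5X^3:
If X → X(1 + 0.23)
Then Y → Y · (1 + 0.23)^3
     ≈ Y · 1.8609

Percentage change = ((1 + 0.23)^3 − 1) × 100% ≈ 86.1%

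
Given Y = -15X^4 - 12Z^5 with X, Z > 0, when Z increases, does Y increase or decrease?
Y decreases

Taking the partial derivative:
∂Y/∂Z = -60Z^4

∂Y/∂Z = -60Z^4 < 0 (assuming positive values)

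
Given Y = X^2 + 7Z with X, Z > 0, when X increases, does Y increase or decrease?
Y increases

Taking the partial derivative:
∂Y/∂X = 2X

∂Y/∂X = 2X > 0 (assuming positive values)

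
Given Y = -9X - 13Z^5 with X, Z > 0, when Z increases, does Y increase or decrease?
Y decreases

Taking the partial derivative:
∂Y/∂Z = -65Z^4

∂Y/∂Z = -65Z^4 < 0 (assuming positive values)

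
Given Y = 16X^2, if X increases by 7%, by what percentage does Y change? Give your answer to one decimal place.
14.5%

For Y = 16X^2:
If X → X(1 + 0.07)
Then Y → Y · (1 + 0.07)^2
     = Y · 1.1449

Percentage change = ((1 + 0.07)^2 − 1) × 100% ≈ 14.5%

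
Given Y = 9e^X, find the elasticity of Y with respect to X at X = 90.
Elasticity = 90

Elasticity = (dY/dX) · (X/Y)

dY/dX = 9·e^X
At X = 90: dY/dX = 9·e^90, Y = 9·e^90

Elasticity = (9·e^90) · (90 / (9·e^90)) = 90

Interpretation: for a small percentage change in X, the percentage change in Y is approximately 90.00 times as large.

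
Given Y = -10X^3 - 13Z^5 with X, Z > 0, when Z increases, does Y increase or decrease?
Y decreases

Taking the partial derivative:
∂Y/∂Z = -65Z^4

∂Y/∂Z = -65Z^4 < 0 (assuming positive values)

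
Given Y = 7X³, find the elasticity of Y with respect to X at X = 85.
Elasticity = 3

Elasticity = (dY/dX) · (X/Y)

dY/dX = 21·X²
At X = 85: dY/dX = 151725, Y = 4298875

Elasticity = 151725 · (85 / 4298875) = 3

Interpretation: for a small percentage change in X, the percentage change in Y is approximately 3.00 times as large.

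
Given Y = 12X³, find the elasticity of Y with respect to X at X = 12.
Elasticity = 3

Elasticity = (dY/dX) · (X/Y)

dY/dX = 36·X²
At X = 12: dY/dX = 5184, Y = 20736

Elasticity = 5184 · (12 / 20736) = 3

Interpretation: for a small percentage change in X, the percentage change in Y is approximately 3.00 times as large.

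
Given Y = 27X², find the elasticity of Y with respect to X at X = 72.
Elasticity = 2

Elasticity = (dY/dX) · (X/Y)

dY/dX = 54·X
At X = 72: dY/dX = 3888, Y = 139968

Elasticity = 3888 · (72 / 139968) = 2

Interpretation: for a small percentage change in X, the percentage change in Y is approximately 2.00 times as large.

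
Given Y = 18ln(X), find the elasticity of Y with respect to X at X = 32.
Elasticity = 1/ln(32) ≈ 0.2885

Elasticity = (dY/dX) · (X/Y)

dY/dX = 18/X
At X = 32: dY/dX = 9/16, Y = 18·ln(32)

Elasticity = (9/16) · (32 / (18·ln(32))) = 1/ln(32) ≈ 0.2885

Interpretation: for a small percentage change in X, the percentage change in Y is approximately 0.29 times as large.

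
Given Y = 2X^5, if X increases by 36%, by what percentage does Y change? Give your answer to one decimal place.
365.3%

For Y = 2X^5:
If X → X(1 + 0.36)
Then Y → Y · (1 + 0.36)^5
     ≈ Y · 4.6526

Percentage change = ((1 + 0.36)^5 − 1) × 100% ≈ 365.3%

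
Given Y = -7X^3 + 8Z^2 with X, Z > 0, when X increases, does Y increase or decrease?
Y decreases

Taking the partial derivative:
∂Y/∂X = -21X^2

∂Y/∂X = -21X^2 < 0 (assuming positive values)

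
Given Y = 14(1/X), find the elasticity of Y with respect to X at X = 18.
Elasticity = -1

Elasticity = (dY/dX) · (X/Y)

dY/dX = -14/X²
At X = 18: dY/dX = -7/162, Y = 7/9

Elasticity = (-7/162) · (18 / (7/9)) = -1

Interpretation: for a small percentage change in X, the percentage change in Y is approximately -1.00 times as large.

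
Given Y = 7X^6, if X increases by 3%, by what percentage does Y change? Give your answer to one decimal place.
19.4%

For Y = 7X^6:
If X → X(1 + 0.03)
Then Y → Y · (1 + 0.03)^6
     ≈ Y · 1.1941

Percentage change = ((1 + 0.03)^6 − 1) × 100% ≈ 19.4%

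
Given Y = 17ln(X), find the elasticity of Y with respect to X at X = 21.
Elasticity = 1/ln(21) ≈ 0.3285

Elasticity = (dY/dX) · (X/Y)

dY/dX = 17/X
At X = 21: dY/dX = 17/21, Y = 17·ln(21)

Elasticity = (17/21) · (21 / (17·ln(21))) = 1/ln(21) ≈ 0.3285

Interpretation: for a small percentage change in X, the percentage change in Y is approximately 0.33 times as large.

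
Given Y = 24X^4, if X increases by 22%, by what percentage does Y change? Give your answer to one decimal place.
121.5%

For Y = 24X^4:
If X → X(1 + 0.22)
Then Y → Y · (1 + 0.22)^4
     ≈ Y · 2.2153

Percentage change = ((1 + 0.22)^4 − 1) × 100% ≈ 121.5%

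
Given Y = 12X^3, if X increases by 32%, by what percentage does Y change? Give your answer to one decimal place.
130.0%

For Y = 12X^3:
If X → X(1 + 0.32)
Then Y → Y · (1 + 0.32)^3
     ≈ Y · 2.3000

Percentage change = ((1 + 0.32)^3 − 1) × 100% ≈ 130.0%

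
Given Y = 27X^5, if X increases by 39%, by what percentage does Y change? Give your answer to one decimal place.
418.9%

For Y = 27X^5:
If X → X(1 + 0.39)
Then Y → Y · (1 + 0.39)^5
     ≈ Y · 5.1889

Percentage change = ((1 + 0.39)^5 − 1) × 100% ≈ 418.9%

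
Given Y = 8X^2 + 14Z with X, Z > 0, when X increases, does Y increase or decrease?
Y increases

Taking the partial derivative:
∂Y/∂X = 16X

∂Y/∂X = 16X > 0 (assuming positive values)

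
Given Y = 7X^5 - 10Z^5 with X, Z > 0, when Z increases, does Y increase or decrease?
Y decreases

Taking the partial derivative:
∂Y/∂Z = -50Z^4

∂Y/∂Z = -50Z^4 < 0 (assuming positive values)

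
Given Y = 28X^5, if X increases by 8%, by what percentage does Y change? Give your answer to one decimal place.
46.9%

For Y = 28X^5:
If X → X(1 + 0.08)
Then Y → Y · (1 + 0.08)^5
     ≈ Y · 1.4693

Percentage change = ((1 + 0.08)^5 − 1) × 100% ≈ 46.9%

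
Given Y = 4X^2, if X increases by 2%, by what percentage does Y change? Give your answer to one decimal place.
4.0%

For Y = 4X^2:
If X → X(1 + 0.02)
Then Y → Y · (1 + 0.02)^2
     = Y · 1.0404

Percentage change = ((1 + 0.02)^2 − 1) × 100% ≈ 4.0%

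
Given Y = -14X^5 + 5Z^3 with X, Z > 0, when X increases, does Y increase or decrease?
Y decreases

Taking the partial derivative:
∂Y/∂X = -70X^4

∂Y/∂X = -70X^4 < 0 (assuming positive values)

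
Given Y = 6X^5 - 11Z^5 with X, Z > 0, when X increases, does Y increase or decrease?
Y increases

Taking the partial derivative:
∂Y/∂X = 30X^4

∂Y/∂X = 30X^4 > 0 (assuming positive values)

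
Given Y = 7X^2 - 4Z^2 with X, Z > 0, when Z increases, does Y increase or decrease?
Y decreases

Taking the partial derivative:
∂Y/∂Z = -8Z

∂Y/∂Z = -8Z < 0 (assuming positive values)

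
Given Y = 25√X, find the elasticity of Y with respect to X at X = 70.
Elasticity = 1/2

Elasticity = (dY/dX) · (X/Y)

dY/dX = 25/(2·√X)
At X = 70: dY/dX = 5·√70/28, Y = 25·√70

Elasticity = (5·√70/28) · (70 / (25·√70)) = 1/2

Interpretation: for a small percentage change in X, the percentage change in Y is approximately 0.50 times as large.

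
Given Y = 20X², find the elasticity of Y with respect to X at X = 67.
Elasticity = 2

Elasticity = (dY/dX) · (X/Y)

dY/dX = 40·X
At X = 67: dY/dX = 2680, Y = 89780

Elasticity = 2680 · (67 / 89780) = 2

Interpretation: for a small percentage change in X, the percentage change in Y is approximately 2.00 times as large.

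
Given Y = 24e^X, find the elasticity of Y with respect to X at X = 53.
Elasticity = 53

Elasticity = (dY/dX) · (X/Y)

dY/dX = 24·e^X
At X = 53: dY/dX = 24·e^53, Y = 24·e^53

Elasticity = (24·e^53) · (53 / (24·e^53)) = 53

Interpretation: for a small percentage change in X, the percentage change in Y is approximately 53.00 times as large.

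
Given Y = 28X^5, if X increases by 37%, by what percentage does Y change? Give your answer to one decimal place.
382.6%

For Y = 28X^5:
If X → X(1 + 0.37)
Then Y → Y · (1 + 0.37)^5
     ≈ Y · 4.8262

Percentage change = ((1 + 0.37)^5 − 1) × 100% ≈ 382.6%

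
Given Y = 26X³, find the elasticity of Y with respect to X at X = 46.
Elasticity = 3

Elasticity = (dY/dX) · (X/Y)

dY/dX = 78·X²
At X = 46: dY/dX = 165048, Y = 2530736

Elasticity = 165048 · (46 / 2530736) = 3

Interpretation: for a small percentage change in X, the percentage change in Y is approximately 3.00 times as large.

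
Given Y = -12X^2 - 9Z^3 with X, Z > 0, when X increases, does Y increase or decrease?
Y decreases

Taking the partial derivative:
∂Y/∂X = -24X

∂Y/∂X = -24X < 0 (assuming positive values)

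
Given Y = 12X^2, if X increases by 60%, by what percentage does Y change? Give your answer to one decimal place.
156.0%

For Y = 12X^2:
If X → X(1 + 0.6)
Then Y → Y · (1 + 0.6)^2
     = Y · 2.5600

Percentage change = ((1 + 0.6)^2 − 1) × 100% = 156.0%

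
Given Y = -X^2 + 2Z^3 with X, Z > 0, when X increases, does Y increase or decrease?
Y decreases

Taking the partial derivative:
∂Y/∂X = -2X

∂Y/∂X = -2X < 0 (assuming positive values)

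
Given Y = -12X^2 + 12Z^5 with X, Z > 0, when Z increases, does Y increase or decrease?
Y increases

Taking the partial derivative:
∂Y/∂Z = 60Z^4

∂Y/∂Z = 60Z^4 > 0 (assuming positive values)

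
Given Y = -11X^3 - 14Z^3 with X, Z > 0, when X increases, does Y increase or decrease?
Y decreases

Taking the partial derivative:
∂Y/∂X = -33X^2

∂Y/∂X = -33X^2 < 0 (assuming positive values)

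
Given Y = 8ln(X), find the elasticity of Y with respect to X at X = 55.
Elasticity = 1/ln(55) ≈ 0.2495

Elasticity = (dY/dX) · (X/Y)

dY/dX = 8/X
At X = 55: dY/dX = 8/55, Y = 8·ln(55)

Elasticity = (8/55) · (55 / (8·ln(55))) = 1/ln(55) ≈ 0.2495

Interpretation: for a small percentage change in X, the percentage change in Y is approximately 0.25 times as large.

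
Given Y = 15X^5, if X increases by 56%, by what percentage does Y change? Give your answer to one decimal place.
823.9%

For Y = 15X^5:
If X → X(1 + 0.56)
Then Y → Y · (1 + 0.56)^5
     ≈ Y · 9.2390

Percentage change = ((1 + 0.56)^5 − 1) × 100% ≈ 823.9%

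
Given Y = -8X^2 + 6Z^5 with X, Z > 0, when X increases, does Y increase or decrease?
Y decreases

Taking the partial derivative:
∂Y/∂X = -16X

∂Y/∂X = -16X < 0 (assuming positive values)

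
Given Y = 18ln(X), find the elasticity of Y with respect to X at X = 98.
Elasticity = 1/ln(98) ≈ 0.2181

Elasticity = (dY/dX) · (X/Y)

dY/dX = 18/X
At X = 98: dY/dX = 9/49, Y = 18·ln(98)

Elasticity = (9/49) · (98 / (18·ln(98))) = 1/ln(98) ≈ 0.2181

Interpretation: for a small percentage change in X, the percentage change in Y is approximately 0.22 times as large.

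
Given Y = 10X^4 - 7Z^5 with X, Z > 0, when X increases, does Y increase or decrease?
Y increases

Taking the partial derivative:
∂Y/∂X = 40X^3

∂Y/∂X = 40X^3 > 0 (assuming positive values)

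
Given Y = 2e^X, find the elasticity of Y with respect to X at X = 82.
Elasticity = 82

Elasticity = (dY/dX) · (X/Y)

dY/dX = 2·e^X
At X = 82: dY/dX = 2·e^82, Y = 2·e^82

Elasticity = (2·e^82) · (82 / (2·e^82)) = 82

Interpretation: for a small percentage change in X, the percentage change in Y is approximately 82.00 times as large.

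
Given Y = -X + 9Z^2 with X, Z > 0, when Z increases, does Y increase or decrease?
Y increases

Taking the partial derivative:
∂Y/∂Z = 18Z

∂Y/∂Z = 18Z > 0 (assuming positive values)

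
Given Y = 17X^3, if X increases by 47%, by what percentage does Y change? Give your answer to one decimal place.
217.7%

For Y = 17X^3:
If X → X(1 + 0.47)
Then Y → Y · (1 + 0.47)^3
     ≈ Y · 3.1765

Percentage change = ((1 + 0.47)^3 − 1) × 100% ≈ 217.7%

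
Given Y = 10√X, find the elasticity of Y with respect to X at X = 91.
Elasticity = 1/2

Elasticity = (dY/dX) · (X/Y)

dY/dX = 5/√X
At X = 91: dY/dX = 5·√91/91, Y = 10·√91

Elasticity = (5·√91/91) · (91 / (10·√91)) = 1/2

Interpretation: for a small percentage change in X, the percentage change in Y is approximately 0.50 times as large.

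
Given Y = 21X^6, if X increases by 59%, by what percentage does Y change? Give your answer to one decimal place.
1515.8%

For Y = 21X^6:
If X → X(1 + 0.59)
Then Y → Y · (1 + 0.59)^6
     ≈ Y · 16.1578

Percentage change = ((1 + 0.59)^6 − 1) × 100% ≈ 1515.8%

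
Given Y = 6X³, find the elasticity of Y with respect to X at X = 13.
Elasticity = 3

Elasticity = (dY/dX) · (X/Y)

dY/dX = 18·X²
At X = 13: dY/dX = 3042, Y = 13182

Elasticity = 3042 · (13 / 13182) = 3

Interpretation: for a small percentage change in X, the percentage change in Y is approximately 3.00 times as large.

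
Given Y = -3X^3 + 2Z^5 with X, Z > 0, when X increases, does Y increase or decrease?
Y decreases

Taking the partial derivative:
∂Y/∂X = -9X^2

∂Y/∂X = -9X^2 < 0 (assuming positive values)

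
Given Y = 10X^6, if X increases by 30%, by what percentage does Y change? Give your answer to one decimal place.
382.7%

For Y = 10X^6:
If X → X(1 + 0.3)
Then Y → Y · (1 + 0.3)^6
     ≈ Y · 4.8268

Percentage change = ((1 + 0.3)^6 − 1) × 100% ≈ 382.7%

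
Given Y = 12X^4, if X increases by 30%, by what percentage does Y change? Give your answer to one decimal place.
185.6%

For Y = 12X^4:
If X → X(1 + 0.3)
Then Y → Y · (1 + 0.3)^4
     = Y · 2.8561

Percentage change = ((1 + 0.3)^4 − 1) × 100% ≈ 185.6%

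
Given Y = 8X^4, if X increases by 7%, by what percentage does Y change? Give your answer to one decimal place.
31.1%

For Y = 8X^4:
If X → X(1 + 0.07)
Then Y → Y · (1 + 0.07)^4
     ≈ Y · 1.3108

Percentage change = ((1 + 0.07)^4 − 1) × 100% ≈ 31.1%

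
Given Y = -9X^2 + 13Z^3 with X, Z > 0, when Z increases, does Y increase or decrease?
Y increases

Taking the partial derivative:
∂Y/∂Z = 39Z^2

∂Y/∂Z = 39Z^2 > 0 (assuming positive values)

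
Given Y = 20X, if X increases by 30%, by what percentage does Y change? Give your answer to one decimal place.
30.0%

For Y = 20X:
If X → X(1 + 0.3)
Then Y → Y · (1 + 0.3)^1
     = Y · 1.3000

Percentage change = ((1 + 0.3)^1 − 1) × 100% = 30.0%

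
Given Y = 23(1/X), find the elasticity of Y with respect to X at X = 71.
Elasticity = -1

Elasticity = (dY/dX) · (X/Y)

dY/dX = -23/X²
At X = 71: dY/dX = -23/5041, Y = 23/71

Elasticity = (-23/5041) · (71 / (23/71)) = -1

Interpretation: for a small percentage change in X, the percentage change in Y is approximately -1.00 times as large.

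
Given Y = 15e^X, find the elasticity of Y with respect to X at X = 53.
Elasticity = 53

Elasticity = (dY/dX) · (X/Y)

dY/dX = 15·e^X
At X = 53: dY/dX = 15·e^53, Y = 15·e^53

Elasticity = (15·e^53) · (53 / (15·e^53)) = 53

Interpretation: for a small percentage change in X, the percentage change in Y is approximately 53.00 times as large.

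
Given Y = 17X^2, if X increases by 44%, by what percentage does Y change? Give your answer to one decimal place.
107.4%

For Y = 17X^2:
If X → X(1 + 0.44)
Then Y → Y · (1 + 0.44)^2
     = Y · 2.0736

Percentage change = ((1 + 0.44)^2 − 1) × 100% ≈ 107.4%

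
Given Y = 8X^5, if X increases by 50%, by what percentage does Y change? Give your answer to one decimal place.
659.4%

For Y = 8X^5:
If X → X(1 + 0.5)
Then Y → Y · (1 + 0.5)^5
     ≈ Y · 7.5938

Percentage change = ((1 + 0.5)^5 − 1) × 100% ≈ 659.4%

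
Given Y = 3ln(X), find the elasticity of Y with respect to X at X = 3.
Elasticity = 1/ln(3) ≈ 0.9102

Elasticity = (dY/dX) · (X/Y)

dY/dX = 3/X
At X = 3: dY/dX = 1, Y = 3·ln(3)

Elasticity = 1 · (3 / (3·ln(3))) = 1/ln(3) ≈ 0.9102

Interpretation: for a small percentage change in X, the percentage change in Y is approximately 0.91 times as large.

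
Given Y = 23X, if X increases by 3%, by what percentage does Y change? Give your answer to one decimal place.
3.0%

For Y = 23X:
If X → X(1 + 0.03)
Then Y → Y · (1 + 0.03)^1
     = Y · 1.0300

Percentage change = ((1 + 0.03)^1 − 1) × 100% = 3.0%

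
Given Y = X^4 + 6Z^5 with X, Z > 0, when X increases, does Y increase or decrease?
Y increases

Taking the partial derivative:
∂Y/∂X = 4X^3

∂Y/∂X = 4X^3 > 0 (assuming positive values)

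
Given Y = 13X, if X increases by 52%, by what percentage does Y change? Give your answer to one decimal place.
52.0%

For Y = 13X:
If X → X(1 + 0.52)
Then Y → Y · (1 + 0.52)^1
     = Y · 1.5200

Percentage change = ((1 + 0.52)^1 − 1) × 100% = 52.0%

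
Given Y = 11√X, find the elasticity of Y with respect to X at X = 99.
Elasticity = 1/2

Elasticity = (dY/dX) · (X/Y)

dY/dX = 11/(2·√X)
At X = 99: dY/dX = √11/6, Y = 33·√11

Elasticity = (√11/6) · (99 / (33·√11)) = 1/2

Interpretation: for a small percentage change in X, the percentage change in Y is approximately 0.50 times as large.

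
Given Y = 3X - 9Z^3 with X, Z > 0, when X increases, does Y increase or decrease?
Y increases

Taking the partial derivative:
∂Y/∂X = 3

∂Y/∂X = 3 > 0 (assuming positive values)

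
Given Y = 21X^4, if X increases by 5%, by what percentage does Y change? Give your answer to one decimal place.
21.6%

For Y = 21X^4:
If X → X(1 + 0.05)
Then Y → Y · (1 + 0.05)^4
     ≈ Y · 1.2155

Percentage change = ((1 + 0.05)^4 − 1) × 100% ≈ 21.6%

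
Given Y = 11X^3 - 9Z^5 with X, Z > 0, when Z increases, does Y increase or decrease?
Y decreases

Taking the partial derivative:
∂Y/∂Z = -45Z^4

∂Y/∂Z = -45Z^4 < 0 (assuming positive values)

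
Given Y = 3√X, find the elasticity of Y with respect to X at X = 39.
Elasticity = 1/2

Elasticity = (dY/dX) · (X/Y)

dY/dX = 3/(2·√X)
At X = 39: dY/dX = √39/26, Y = 3·√39

Elasticity = (√39/26) · (39 / (3·√39)) = 1/2

Interpretation: for a small percentage change in X, the percentage change in Y is approximately 0.50 times as large.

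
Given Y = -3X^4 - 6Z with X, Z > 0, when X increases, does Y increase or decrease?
Y decreases

Taking the partial derivative:
∂Y/∂X = -12X^3

∂Y/∂X = -12X^3 < 0 (assuming positive values)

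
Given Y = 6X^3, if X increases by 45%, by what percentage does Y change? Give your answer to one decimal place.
204.9%

For Y = 6X^3:
If X → X(1 + 0.45)
Then Y → Y · (1 + 0.45)^3
     ≈ Y · 3.0486

Percentage change = ((1 + 0.45)^3 − 1) × 100% ≈ 204.9%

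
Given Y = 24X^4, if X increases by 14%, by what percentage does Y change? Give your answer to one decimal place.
68.9%

For Y = 24X^4:
If X → X(1 + 0.14)
Then Y → Y · (1 + 0.14)^4
     ≈ Y · 1.6890

Percentage change = ((1 + 0.14)^4 − 1) × 100% ≈ 68.9%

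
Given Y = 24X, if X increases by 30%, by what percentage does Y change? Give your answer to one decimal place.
30.0%

For Y = 24X:
If X → X(1 + 0.3)
Then Y → Y · (1 + 0.3)^1
     = Y · 1.3000

Percentage change = ((1 + 0.3)^1 − 1) × 100% = 30.0%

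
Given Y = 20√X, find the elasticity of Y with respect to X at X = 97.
Elasticity = 1/2

Elasticity = (dY/dX) · (X/Y)

dY/dX = 10/√X
At X = 97: dY/dX = 10·√97/97, Y = 20·√97

Elasticity = (10·√97/97) · (97 / (20·√97)) = 1/2

Interpretation: for a small percentage change in X, the percentage change in Y is approximately 0.50 times as large.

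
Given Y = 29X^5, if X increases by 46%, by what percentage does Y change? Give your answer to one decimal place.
563.4%

For Y = 29X^5:
If X → X(1 + 0.46)
Then Y → Y · (1 + 0.46)^5
     ≈ Y · 6.6338

Percentage change = ((1 + 0.46)^5 − 1) × 100% ≈ 563.4%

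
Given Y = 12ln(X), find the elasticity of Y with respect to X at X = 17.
Elasticity = 1/ln(17) ≈ 0.3530

Elasticity = (dY/dX) · (X/Y)

dY/dX = 12/X
At X = 17: dY/dX = 12/17, Y = 12·ln(17)

Elasticity = (12/17) · (17 / (12·ln(17))) = 1/ln(17) ≈ 0.3530

Interpretation: for a small percentage change in X, the percentage change in Y is approximately 0.35 times as large.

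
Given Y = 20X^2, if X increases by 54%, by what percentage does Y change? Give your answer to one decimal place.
137.2%

For Y = 20X^2:
If X → X(1 + 0.54)
Then Y → Y · (1 + 0.54)^2
     = Y · 2.3716

Percentage change = ((1 + 0.54)^2 − 1) × 100% ≈ 137.2%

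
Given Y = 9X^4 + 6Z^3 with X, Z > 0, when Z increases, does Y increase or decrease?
Y increases

Taking the partial derivative:
∂Y/∂Z = 18Z^2

∂Y/∂Z = 18Z^2 > 0 (assuming positive values)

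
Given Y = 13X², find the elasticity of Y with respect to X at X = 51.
Elasticity = 2

Elasticity = (dY/dX) · (X/Y)

dY/dX = 26·X
At X = 51: dY/dX = 1326, Y = 33813

Elasticity = 1326 · (51 / 33813) = 2

Interpretation: for a small percentage change in X, the percentage change in Y is approximately 2.00 times as large.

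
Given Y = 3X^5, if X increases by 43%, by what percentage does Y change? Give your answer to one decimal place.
498.0%

For Y = 3X^5:
If X → X(1 + 0.43)
Then Y → Y · (1 + 0.43)^5
     ≈ Y · 5.9797

Percentage change = ((1 + 0.43)^5 − 1) × 100% ≈ 498.0%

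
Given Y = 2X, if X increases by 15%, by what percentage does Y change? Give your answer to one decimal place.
15.0%

For Y = 2X:
If X → X(1 + 0.15)
Then Y → Y · (1 + 0.15)^1
     = Y · 1.1500

Percentage change = ((1 + 0.15)^1 − 1) × 100% = 15.0%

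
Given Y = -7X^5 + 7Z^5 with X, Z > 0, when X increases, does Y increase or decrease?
Y decreases

Taking the partial derivative:
∂Y/∂X = -35X^4

∂Y/∂X = -35X^4 < 0 (assuming positive values)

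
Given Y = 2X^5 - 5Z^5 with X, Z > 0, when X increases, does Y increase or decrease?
Y increases

Taking the partial derivative:
∂Y/∂X = 10X^4

∂Y/∂X = 10X^4 > 0 (assuming positive values)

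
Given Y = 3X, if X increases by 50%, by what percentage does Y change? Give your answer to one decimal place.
50.0%

For Y = 3X:
If X → X(1 + 0.5)
Then Y → Y · (1 + 0.5)^1
     = Y · 1.5000

Percentage change = ((1 + 0.5)^1 − 1) × 100% = 50.0%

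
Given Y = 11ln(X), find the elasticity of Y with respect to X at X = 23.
Elasticity = 1/ln(23) ≈ 0.3189

Elasticity = (dY/dX) · (X/Y)

dY/dX = 11/X
At X = 23: dY/dX = 11/23, Y = 11·ln(23)

Elasticity = (11/23) · (23 / (11·ln(23))) = 1/ln(23) ≈ 0.3189

Interpretation: for a small percentage change in X, the percentage change in Y is approximately 0.32 times as large.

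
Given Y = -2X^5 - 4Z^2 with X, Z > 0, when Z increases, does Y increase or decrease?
Y decreases

Taking the partial derivative:
∂Y/∂Z = -8Z

∂Y/∂Z = -8Z < 0 (assuming positive values)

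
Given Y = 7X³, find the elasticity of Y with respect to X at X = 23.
Elasticity = 3

Elasticity = (dY/dX) · (X/Y)

dY/dX = 21·X²
At X = 23: dY/dX = 11109, Y = 85169

Elasticity = 11109 · (23 / 85169) = 3

Interpretation: for a small percentage change in X, the percentage change in Y is approximately 3.00 times as large.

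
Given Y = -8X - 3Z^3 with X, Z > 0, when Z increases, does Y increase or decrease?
Y decreases

Taking the partial derivative:
∂Y/∂Z = -9Z^2

∂Y/∂Z = -9Z^2 < 0 (assuming positive values)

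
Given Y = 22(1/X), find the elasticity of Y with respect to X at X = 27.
Elasticity = -1

Elasticity = (dY/dX) · (X/Y)

dY/dX = -22/X²
At X = 27: dY/dX = -22/729, Y = 22/27

Elasticity = (-22/729) · (27 / (22/27)) = -1

Interpretation: for a small percentage change in X, the percentage change in Y is approximately -1.00 times as large.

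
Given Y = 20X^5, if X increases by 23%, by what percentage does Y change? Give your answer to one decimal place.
181.5%

For Y = 20X^5:
If X → X(1 + 0.23)
Then Y → Y · (1 + 0.23)^5
     ≈ Y · 2.8153

Percentage change = ((1 + 0.23)^5 − 1) × 100% ≈ 181.5%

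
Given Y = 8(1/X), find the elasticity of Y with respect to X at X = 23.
Elasticity = -1

Elasticity = (dY/dX) · (X/Y)

dY/dX = -8/X²
At X = 23: dY/dX = -8/529, Y = 8/23

Elasticity = (-8/529) · (23 / (8/23)) = -1

Interpretation: for a small percentage change in X, the percentage change in Y is approximately -1.00 times as large.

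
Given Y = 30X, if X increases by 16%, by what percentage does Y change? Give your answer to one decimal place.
16.0%

For Y = 30X:
If X → X(1 + 0.16)
Then Y → Y · (1 + 0.16)^1
     = Y · 1.1600

Percentage change = ((1 + 0.16)^1 − 1) × 100% = 16.0%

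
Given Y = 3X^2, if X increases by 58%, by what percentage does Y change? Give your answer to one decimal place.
149.6%

For Y = 3X^2:
If X → X(1 + 0.58)
Then Y → Y · (1 + 0.58)^2
     = Y · 2.4964

Percentage change = ((1 + 0.58)^2 − 1) × 100% ≈ 149.6%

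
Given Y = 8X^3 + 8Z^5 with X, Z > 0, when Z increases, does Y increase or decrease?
Y increases

Taking the partial derivative:
∂Y/∂Z = 40Z^4

∂Y/∂Z = 40Z^4 > 0 (assuming positive values)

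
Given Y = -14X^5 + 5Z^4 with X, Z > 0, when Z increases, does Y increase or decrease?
Y increases

Taking the partial derivative:
∂Y/∂Z = 20Z^3

∂Y/∂Z = 20Z^3 > 0 (assuming positive values)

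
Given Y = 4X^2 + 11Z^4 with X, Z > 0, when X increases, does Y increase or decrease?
Y increases

Taking the partial derivative:
∂Y/∂X = 8X

∂Y/∂X = 8X > 0 (assuming positive values)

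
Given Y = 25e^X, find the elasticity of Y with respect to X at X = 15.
Elasticity = 15

Elasticity = (dY/dX) · (X/Y)

dY/dX = 25·e^X
At X = 15: dY/dX = 25·e^15, Y = 25·e^15

Elasticity = (25·e^15) · (15 / (25·e^15)) = 15

Interpretation: for a small percentage change in X, the percentage change in Y is approximately 15.00 times as large.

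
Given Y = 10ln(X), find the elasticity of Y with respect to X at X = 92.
Elasticity = 1/ln(92) ≈ 0.2212

Elasticity = (dY/dX) · (X/Y)

dY/dX = 10/X
At X = 92: dY/dX = 5/46, Y = 10·ln(92)

Elasticity = (5/46) · (92 / (10·ln(92))) = 1/ln(92) ≈ 0.2212

Interpretation: for a small percentage change in X, the percentage change in Y is approximately 0.22 times as large.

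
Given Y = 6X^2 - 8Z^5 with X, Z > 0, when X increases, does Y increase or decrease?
Y increases

Taking the partial derivative:
∂Y/∂X = 12X

∂Y/∂X = 12X > 0 (assuming positive values)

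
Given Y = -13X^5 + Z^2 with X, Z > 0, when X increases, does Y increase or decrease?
Y decreases

Taking the partial derivative:
∂Y/∂X = -65X^4

∂Y/∂X = -65X^4 < 0 (assuming positive values)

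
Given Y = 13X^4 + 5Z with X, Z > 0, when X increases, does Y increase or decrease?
Y increases

Taking the partial derivative:
∂Y/∂X = 52X^3

∂Y/∂X = 52X^3 > 0 (assuming positive values)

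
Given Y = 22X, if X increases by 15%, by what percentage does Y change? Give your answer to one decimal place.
15.0%

For Y = 22X:
If X → X(1 + 0.15)
Then Y → Y · (1 + 0.15)^1
     = Y · 1.1500

Percentage change = ((1 + 0.15)^1 − 1) × 100% = 15.0%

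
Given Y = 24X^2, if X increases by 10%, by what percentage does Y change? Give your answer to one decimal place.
21.0%

For Y = 24X^2:
If X → X(1 + 0.1)
Then Y → Y · (1 + 0.1)^2
     = Y · 1.2100

Percentage change = ((1 + 0.1)^2 − 1) × 100% = 21.0%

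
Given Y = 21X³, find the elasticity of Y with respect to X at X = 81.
Elasticity = 3

Elasticity = (dY/dX) · (X/Y)

dY/dX = 63·X²
At X = 81: dY/dX = 413343, Y = 11160261

Elasticity = 413343 · (81 / 11160261) = 3

Interpretation: for a small percentage change in X, the percentage change in Y is approximately 3.00 times as large.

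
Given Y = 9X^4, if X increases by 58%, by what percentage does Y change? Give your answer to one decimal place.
523.2%

For Y = 9X^4:
If X → X(1 + 0.58)
Then Y → Y · (1 + 0.58)^4
     ≈ Y · 6.2320

Percentage change = ((1 + 0.58)^4 − 1) × 100% ≈ 523.2%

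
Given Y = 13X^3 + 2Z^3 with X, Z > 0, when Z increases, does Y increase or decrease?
Y increases

Taking the partial derivative:
∂Y/∂Z = 6Z^2

∂Y/∂Z = 6Z^2 > 0 (assuming positive values)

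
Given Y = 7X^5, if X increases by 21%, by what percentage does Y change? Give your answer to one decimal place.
159.4%

For Y = 7X^5:
If X → X(1 + 0.21)
Then Y → Y · (1 + 0.21)^5
     ≈ Y · 2.5937

Percentage change = ((1 + 0.21)^5 − 1) × 100% ≈ 159.4%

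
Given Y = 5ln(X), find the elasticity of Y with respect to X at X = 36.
Elasticity = 1/ln(36) ≈ 0.2791

Elasticity = (dY/dX) · (X/Y)

dY/dX = 5/X
At X = 36: dY/dX = 5/36, Y = 5·ln(36)

Elasticity = (5/36) · (36 / (5·ln(36))) = 1/ln(36) ≈ 0.2791

Interpretation: for a small percentage change in X, the percentage change in Y is approximately 0.28 times as large.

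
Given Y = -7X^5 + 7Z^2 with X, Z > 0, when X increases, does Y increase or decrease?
Y decreases

Taking the partial derivative:
∂Y/∂X = -35X^4

∂Y/∂X = -35X^4 < 0 (assuming positive values)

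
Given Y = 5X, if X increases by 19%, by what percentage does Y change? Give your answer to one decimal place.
19.0%

For Y = 5X:
If X → X(1 + 0.19)
Then Y → Y · (1 + 0.19)^1
     = Y · 1.1900

Percentage change = ((1 + 0.19)^1 − 1) × 100% = 19.0%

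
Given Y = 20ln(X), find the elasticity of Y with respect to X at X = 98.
Elasticity = 1/ln(98) ≈ 0.2181

Elasticity = (dY/dX) · (X/Y)

dY/dX = 20/X
At X = 98: dY/dX = 10/49, Y = 20·ln(98)

Elasticity = (10/49) · (98 / (20·ln(98))) = 1/ln(98) ≈ 0.2181

Interpretation: for a small percentage change in X, the percentage change in Y is approximately 0.22 times as large.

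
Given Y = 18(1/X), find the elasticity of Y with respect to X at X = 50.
Elasticity = -1

Elasticity = (dY/dX) · (X/Y)

dY/dX = -18/X²
At X = 50: dY/dX = -9/1250, Y = 9/25

Elasticity = (-9/1250) · (50 / (9/25)) = -1

Interpretation: for a small percentage change in X, the percentage change in Y is approximately -1.00 times as large.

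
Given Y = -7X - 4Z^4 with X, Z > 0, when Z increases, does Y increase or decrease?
Y decreases

Taking the partial derivative:
∂Y/∂Z = -16Z^3

∂Y/∂Z = -16Z^3 < 0 (assuming positive values)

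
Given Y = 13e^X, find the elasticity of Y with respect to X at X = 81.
Elasticity = 81

Elasticity = (dY/dX) · (X/Y)

dY/dX = 13·e^X
At X = 81: dY/dX = 13·e^81, Y = 13·e^81

Elasticity = (13·e^81) · (81 / (13·e^81)) = 81

Interpretation: for a small percentage change in X, the percentage change in Y is approximately 81.00 times as large.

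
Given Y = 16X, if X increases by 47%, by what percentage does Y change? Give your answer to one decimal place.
47.0%

For Y = 16X:
If X → X(1 + 0.47)
Then Y → Y · (1 + 0.47)^1
     = Y · 1.4700

Percentage change = ((1 + 0.47)^1 − 1) × 100% = 47.0%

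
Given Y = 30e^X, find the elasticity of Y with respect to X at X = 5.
Elasticity = 5

Elasticity = (dY/dX) · (X/Y)

dY/dX = 30·e^X
At X = 5: dY/dX = 30·e^5, Y = 30·e^5

Elasticity = (30·e^5) · (5 / (30·e^5)) = 5

Interpretation: for a small percentage change in X, the percentage change in Y is approximately 5.00 times as large.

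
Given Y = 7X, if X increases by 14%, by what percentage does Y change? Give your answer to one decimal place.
14.0%

For Y = 7X:
If X → X(1 + 0.14)
Then Y → Y · (1 + 0.14)^1
     = Y · 1.1400

Percentage change = ((1 + 0.14)^1 − 1) × 100% = 14.0%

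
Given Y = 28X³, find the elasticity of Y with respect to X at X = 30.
Elasticity = 3

Elasticity = (dY/dX) · (X/Y)

dY/dX = 84·X²
At X = 30: dY/dX = 75600, Y = 756000

Elasticity = 75600 · (30 / 756000) = 3

Interpretation: for a small percentage change in X, the percentage change in Y is approximately 3.00 times as large.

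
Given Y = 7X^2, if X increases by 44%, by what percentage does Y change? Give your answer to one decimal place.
107.4%

For Y = 7X^2:
If X → X(1 + 0.44)
Then Y → Y · (1 + 0.44)^2
     = Y · 2.0736

Percentage change = ((1 + 0.44)^2 − 1) × 100% ≈ 107.4%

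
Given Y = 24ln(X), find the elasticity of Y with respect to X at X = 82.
Elasticity = 1/ln(82) ≈ 0.2269

Elasticity = (dY/dX) · (X/Y)

dY/dX = 24/X
At X = 82: dY/dX = 12/41, Y = 24·ln(82)

Elasticity = (12/41) · (82 / (24·ln(82))) = 1/ln(82) ≈ 0.2269

Interpretation: for a small percentage change in X, the percentage change in Y is approximately 0.23 times as large.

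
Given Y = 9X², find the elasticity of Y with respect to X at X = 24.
Elasticity = 2

Elasticity = (dY/dX) · (X/Y)

dY/dX = 18·X
At X = 24: dY/dX = 432, Y = 5184

Elasticity = 432 · (24 / 5184) = 2

Interpretation: for a small percentage change in X, the percentage change in Y is approximately 2.00 times as large.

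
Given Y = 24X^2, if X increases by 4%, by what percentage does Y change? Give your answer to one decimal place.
8.2%

For Y = 24X^2:
If X → X(1 + 0.04)
Then Y → Y · (1 + 0.04)^2
     = Y · 1.0816

Percentage change = ((1 + 0.04)^2 − 1) × 100% ≈ 8.2%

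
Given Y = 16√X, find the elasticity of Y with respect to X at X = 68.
Elasticity = 1/2

Elasticity = (dY/dX) · (X/Y)

dY/dX = 8/√X
At X = 68: dY/dX = 4·√17/17, Y = 32·√17

Elasticity = (4·√17/17) · (68 / (32·√17)) = 1/2

Interpretation: for a small percentage change in X, the percentage change in Y is approximately 0.50 times as large.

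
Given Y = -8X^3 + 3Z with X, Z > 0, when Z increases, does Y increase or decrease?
Y increases

Taking the partial derivative:
∂Y/∂Z = 3

∂Y/∂Z = 3 > 0 (assuming positive values)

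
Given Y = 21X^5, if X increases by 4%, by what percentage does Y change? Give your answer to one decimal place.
21.7%

For Y = 21X^5:
If X → X(1 + 0.04)
Then Y → Y · (1 + 0.04)^5
     ≈ Y · 1.2167

Percentage change = ((1 + 0.04)^5 − 1) × 100% ≈ 21.7%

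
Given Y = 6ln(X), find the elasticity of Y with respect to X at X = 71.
Elasticity = 1/ln(71) ≈ 0.2346

Elasticity = (dY/dX) · (X/Y)

dY/dX = 6/X
At X = 71: dY/dX = 6/71, Y = 6·ln(71)

Elasticity = (6/71) · (71 / (6·ln(71))) = 1/ln(71) ≈ 0.2346

Interpretation: for a small percentage change in X, the percentage change in Y is approximately 0.23 times as large.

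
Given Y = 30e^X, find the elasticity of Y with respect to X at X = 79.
Elasticity = 79

Elasticity = (dY/dX) · (X/Y)

dY/dX = 30·e^X
At X = 79: dY/dX = 30·e^79, Y = 30·e^79

Elasticity = (30·e^79) · (79 / (30·e^79)) = 79

Interpretation: for a small percentage change in X, the percentage change in Y is approximately 79.00 times as large.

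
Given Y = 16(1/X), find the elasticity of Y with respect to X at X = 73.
Elasticity = -1

Elasticity = (dY/dX) · (X/Y)

dY/dX = -16/X²
At X = 73: dY/dX = -16/5329, Y = 16/73

Elasticity = (-16/5329) · (73 / (16/73)) = -1

Interpretation: for a small percentage change in X, the percentage change in Y is approximately -1.00 times as large.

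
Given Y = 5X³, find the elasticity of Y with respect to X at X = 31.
Elasticity = 3

Elasticity = (dY/dX) · (X/Y)

dY/dX = 15·X²
At X = 31: dY/dX = 14415, Y = 148955

Elasticity = 14415 · (31 / 148955) = 3

Interpretation: for a small percentage change in X, the percentage change in Y is approximately 3.00 times as large.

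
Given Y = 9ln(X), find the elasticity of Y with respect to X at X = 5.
Elasticity = 1/ln(5) ≈ 0.6213

Elasticity = (dY/dX) · (X/Y)

dY/dX = 9/X
At X = 5: dY/dX = 9/5, Y = 9·ln(5)

Elasticity = (9/5) · (5 / (9·ln(5))) = 1/ln(5) ≈ 0.6213

Interpretation: for a small percentage change in X, the percentage change in Y is approximately 0.62 times as large.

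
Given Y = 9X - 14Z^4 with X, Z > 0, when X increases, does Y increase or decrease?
Y increases

Taking the partial derivative:
∂Y/∂X = 9

∂Y/∂X = 9 > 0 (assuming positive values)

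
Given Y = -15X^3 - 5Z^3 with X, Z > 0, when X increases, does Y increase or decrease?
Y decreases

Taking the partial derivative:
∂Y/∂X = -45X^2

∂Y/∂X = -45X^2 < 0 (assuming positive values)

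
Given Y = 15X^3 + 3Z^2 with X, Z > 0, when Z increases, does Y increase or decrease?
Y increases

Taking the partial derivative:
∂Y/∂Z = 6Z

∂Y/∂Z = 6Z > 0 (assuming positive values)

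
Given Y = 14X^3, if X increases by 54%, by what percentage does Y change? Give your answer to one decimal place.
265.2%

For Y = 14X^3:
If X → X(1 + 0.54)
Then Y → Y · (1 + 0.54)^3
     ≈ Y · 3.6523

Percentage change = ((1 + 0.54)^3 − 1) × 100% ≈ 265.2%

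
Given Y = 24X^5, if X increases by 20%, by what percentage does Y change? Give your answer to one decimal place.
148.8%

For Y = 24X^5:
If X → X(1 + 0.2)
Then Y → Y · (1 + 0.2)^5
     ≈ Y · 2.4883

Percentage change = ((1 + 0.2)^5 − 1) × 100% ≈ 148.8%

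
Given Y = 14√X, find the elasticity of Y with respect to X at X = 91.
Elasticity = 1/2

Elasticity = (dY/dX) · (X/Y)

dY/dX = 7/√X
At X = 91: dY/dX = √91/13, Y = 14·√91

Elasticity = (√91/13) · (91 / (14·√91)) = 1/2

Interpretation: for a small percentage change in X, the percentage change in Y is approximately 0.50 times as large.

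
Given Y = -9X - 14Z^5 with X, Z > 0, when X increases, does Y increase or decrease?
Y decreases

Taking the partial derivative:
∂Y/∂X = -9

∂Y/∂X = -9 < 0 (assuming positive values)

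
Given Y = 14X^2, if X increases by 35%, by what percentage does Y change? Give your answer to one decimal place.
82.3%

For Y = 14X^2:
If X → X(1 + 0.35)
Then Y → Y · (1 + 0.35)^2
     = Y · 1.8225

Percentage change = ((1 + 0.35)^2 − 1) × 100% ≈ 82.3%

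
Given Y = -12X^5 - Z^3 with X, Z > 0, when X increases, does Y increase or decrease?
Y decreases

Taking the partial derivative:
∂Y/∂X = -60X^4

∂Y/∂X = -60X^4 < 0 (assuming positive values)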